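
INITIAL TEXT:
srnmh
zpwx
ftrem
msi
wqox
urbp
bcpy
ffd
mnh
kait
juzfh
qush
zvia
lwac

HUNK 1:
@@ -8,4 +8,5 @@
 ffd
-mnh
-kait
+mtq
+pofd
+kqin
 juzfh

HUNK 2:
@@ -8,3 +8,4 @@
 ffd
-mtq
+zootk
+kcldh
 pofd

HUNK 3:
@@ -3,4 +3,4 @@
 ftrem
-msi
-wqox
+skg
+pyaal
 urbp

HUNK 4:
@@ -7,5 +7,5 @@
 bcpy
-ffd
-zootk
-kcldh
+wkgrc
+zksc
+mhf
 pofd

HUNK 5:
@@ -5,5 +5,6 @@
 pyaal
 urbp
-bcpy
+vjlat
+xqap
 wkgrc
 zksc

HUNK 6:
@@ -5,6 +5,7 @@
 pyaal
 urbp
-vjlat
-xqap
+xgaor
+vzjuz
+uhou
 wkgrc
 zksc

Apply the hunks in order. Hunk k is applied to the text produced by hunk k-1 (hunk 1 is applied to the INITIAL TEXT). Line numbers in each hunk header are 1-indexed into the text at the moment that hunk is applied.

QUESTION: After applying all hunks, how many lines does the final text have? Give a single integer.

Hunk 1: at line 8 remove [mnh,kait] add [mtq,pofd,kqin] -> 15 lines: srnmh zpwx ftrem msi wqox urbp bcpy ffd mtq pofd kqin juzfh qush zvia lwac
Hunk 2: at line 8 remove [mtq] add [zootk,kcldh] -> 16 lines: srnmh zpwx ftrem msi wqox urbp bcpy ffd zootk kcldh pofd kqin juzfh qush zvia lwac
Hunk 3: at line 3 remove [msi,wqox] add [skg,pyaal] -> 16 lines: srnmh zpwx ftrem skg pyaal urbp bcpy ffd zootk kcldh pofd kqin juzfh qush zvia lwac
Hunk 4: at line 7 remove [ffd,zootk,kcldh] add [wkgrc,zksc,mhf] -> 16 lines: srnmh zpwx ftrem skg pyaal urbp bcpy wkgrc zksc mhf pofd kqin juzfh qush zvia lwac
Hunk 5: at line 5 remove [bcpy] add [vjlat,xqap] -> 17 lines: srnmh zpwx ftrem skg pyaal urbp vjlat xqap wkgrc zksc mhf pofd kqin juzfh qush zvia lwac
Hunk 6: at line 5 remove [vjlat,xqap] add [xgaor,vzjuz,uhou] -> 18 lines: srnmh zpwx ftrem skg pyaal urbp xgaor vzjuz uhou wkgrc zksc mhf pofd kqin juzfh qush zvia lwac
Final line count: 18

Answer: 18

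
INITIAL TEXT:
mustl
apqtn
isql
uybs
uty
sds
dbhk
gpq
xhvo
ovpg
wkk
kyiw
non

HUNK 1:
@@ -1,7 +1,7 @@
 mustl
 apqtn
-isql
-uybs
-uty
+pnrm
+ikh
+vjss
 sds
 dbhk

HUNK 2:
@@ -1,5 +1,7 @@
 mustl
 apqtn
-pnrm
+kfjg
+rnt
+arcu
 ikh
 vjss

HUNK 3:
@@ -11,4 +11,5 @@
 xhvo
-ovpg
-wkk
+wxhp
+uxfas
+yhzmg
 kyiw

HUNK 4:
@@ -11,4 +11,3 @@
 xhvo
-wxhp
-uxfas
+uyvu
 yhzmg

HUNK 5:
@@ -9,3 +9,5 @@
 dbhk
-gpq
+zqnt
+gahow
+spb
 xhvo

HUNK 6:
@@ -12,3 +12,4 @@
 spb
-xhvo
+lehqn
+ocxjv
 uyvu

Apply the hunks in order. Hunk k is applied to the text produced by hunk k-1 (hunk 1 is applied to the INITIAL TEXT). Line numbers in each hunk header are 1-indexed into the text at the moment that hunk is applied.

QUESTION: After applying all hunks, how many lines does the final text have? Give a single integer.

Answer: 18

Derivation:
Hunk 1: at line 1 remove [isql,uybs,uty] add [pnrm,ikh,vjss] -> 13 lines: mustl apqtn pnrm ikh vjss sds dbhk gpq xhvo ovpg wkk kyiw non
Hunk 2: at line 1 remove [pnrm] add [kfjg,rnt,arcu] -> 15 lines: mustl apqtn kfjg rnt arcu ikh vjss sds dbhk gpq xhvo ovpg wkk kyiw non
Hunk 3: at line 11 remove [ovpg,wkk] add [wxhp,uxfas,yhzmg] -> 16 lines: mustl apqtn kfjg rnt arcu ikh vjss sds dbhk gpq xhvo wxhp uxfas yhzmg kyiw non
Hunk 4: at line 11 remove [wxhp,uxfas] add [uyvu] -> 15 lines: mustl apqtn kfjg rnt arcu ikh vjss sds dbhk gpq xhvo uyvu yhzmg kyiw non
Hunk 5: at line 9 remove [gpq] add [zqnt,gahow,spb] -> 17 lines: mustl apqtn kfjg rnt arcu ikh vjss sds dbhk zqnt gahow spb xhvo uyvu yhzmg kyiw non
Hunk 6: at line 12 remove [xhvo] add [lehqn,ocxjv] -> 18 lines: mustl apqtn kfjg rnt arcu ikh vjss sds dbhk zqnt gahow spb lehqn ocxjv uyvu yhzmg kyiw non
Final line count: 18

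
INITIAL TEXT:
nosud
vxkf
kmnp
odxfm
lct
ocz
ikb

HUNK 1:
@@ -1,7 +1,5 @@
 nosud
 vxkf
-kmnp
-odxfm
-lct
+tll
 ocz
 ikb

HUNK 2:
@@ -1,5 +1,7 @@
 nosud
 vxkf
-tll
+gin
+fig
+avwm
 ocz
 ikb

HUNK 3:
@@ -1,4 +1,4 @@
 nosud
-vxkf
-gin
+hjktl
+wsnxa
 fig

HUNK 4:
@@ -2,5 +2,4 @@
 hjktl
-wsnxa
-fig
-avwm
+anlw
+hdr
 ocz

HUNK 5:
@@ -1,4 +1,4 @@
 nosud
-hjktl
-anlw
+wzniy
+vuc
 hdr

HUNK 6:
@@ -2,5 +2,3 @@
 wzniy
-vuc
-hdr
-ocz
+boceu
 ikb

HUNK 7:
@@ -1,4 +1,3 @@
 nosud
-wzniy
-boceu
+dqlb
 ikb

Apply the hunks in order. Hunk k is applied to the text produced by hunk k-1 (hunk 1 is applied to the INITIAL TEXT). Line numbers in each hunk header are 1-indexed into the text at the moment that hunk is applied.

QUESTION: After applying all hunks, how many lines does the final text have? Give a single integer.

Answer: 3

Derivation:
Hunk 1: at line 1 remove [kmnp,odxfm,lct] add [tll] -> 5 lines: nosud vxkf tll ocz ikb
Hunk 2: at line 1 remove [tll] add [gin,fig,avwm] -> 7 lines: nosud vxkf gin fig avwm ocz ikb
Hunk 3: at line 1 remove [vxkf,gin] add [hjktl,wsnxa] -> 7 lines: nosud hjktl wsnxa fig avwm ocz ikb
Hunk 4: at line 2 remove [wsnxa,fig,avwm] add [anlw,hdr] -> 6 lines: nosud hjktl anlw hdr ocz ikb
Hunk 5: at line 1 remove [hjktl,anlw] add [wzniy,vuc] -> 6 lines: nosud wzniy vuc hdr ocz ikb
Hunk 6: at line 2 remove [vuc,hdr,ocz] add [boceu] -> 4 lines: nosud wzniy boceu ikb
Hunk 7: at line 1 remove [wzniy,boceu] add [dqlb] -> 3 lines: nosud dqlb ikb
Final line count: 3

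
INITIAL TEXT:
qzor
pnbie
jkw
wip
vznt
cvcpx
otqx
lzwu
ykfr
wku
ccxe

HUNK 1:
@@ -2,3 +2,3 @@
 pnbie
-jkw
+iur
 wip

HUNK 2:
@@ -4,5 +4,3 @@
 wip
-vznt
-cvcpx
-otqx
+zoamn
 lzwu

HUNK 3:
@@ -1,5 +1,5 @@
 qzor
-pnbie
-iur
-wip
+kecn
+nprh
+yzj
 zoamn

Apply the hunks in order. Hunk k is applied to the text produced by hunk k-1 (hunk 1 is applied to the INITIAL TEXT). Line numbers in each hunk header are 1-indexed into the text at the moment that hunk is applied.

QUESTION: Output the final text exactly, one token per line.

Hunk 1: at line 2 remove [jkw] add [iur] -> 11 lines: qzor pnbie iur wip vznt cvcpx otqx lzwu ykfr wku ccxe
Hunk 2: at line 4 remove [vznt,cvcpx,otqx] add [zoamn] -> 9 lines: qzor pnbie iur wip zoamn lzwu ykfr wku ccxe
Hunk 3: at line 1 remove [pnbie,iur,wip] add [kecn,nprh,yzj] -> 9 lines: qzor kecn nprh yzj zoamn lzwu ykfr wku ccxe

Answer: qzor
kecn
nprh
yzj
zoamn
lzwu
ykfr
wku
ccxe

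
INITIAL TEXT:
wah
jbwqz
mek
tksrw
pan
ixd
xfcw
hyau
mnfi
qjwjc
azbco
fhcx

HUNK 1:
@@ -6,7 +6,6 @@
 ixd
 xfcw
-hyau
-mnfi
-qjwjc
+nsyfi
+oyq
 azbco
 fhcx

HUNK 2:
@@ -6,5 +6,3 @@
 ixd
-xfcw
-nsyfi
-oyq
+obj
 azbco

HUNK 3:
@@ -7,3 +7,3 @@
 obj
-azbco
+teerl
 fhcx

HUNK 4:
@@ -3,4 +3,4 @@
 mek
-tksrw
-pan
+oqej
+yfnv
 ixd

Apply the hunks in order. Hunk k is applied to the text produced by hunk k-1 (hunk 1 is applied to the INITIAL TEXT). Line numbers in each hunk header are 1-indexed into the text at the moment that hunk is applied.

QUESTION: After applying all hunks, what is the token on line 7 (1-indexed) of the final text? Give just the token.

Hunk 1: at line 6 remove [hyau,mnfi,qjwjc] add [nsyfi,oyq] -> 11 lines: wah jbwqz mek tksrw pan ixd xfcw nsyfi oyq azbco fhcx
Hunk 2: at line 6 remove [xfcw,nsyfi,oyq] add [obj] -> 9 lines: wah jbwqz mek tksrw pan ixd obj azbco fhcx
Hunk 3: at line 7 remove [azbco] add [teerl] -> 9 lines: wah jbwqz mek tksrw pan ixd obj teerl fhcx
Hunk 4: at line 3 remove [tksrw,pan] add [oqej,yfnv] -> 9 lines: wah jbwqz mek oqej yfnv ixd obj teerl fhcx
Final line 7: obj

Answer: obj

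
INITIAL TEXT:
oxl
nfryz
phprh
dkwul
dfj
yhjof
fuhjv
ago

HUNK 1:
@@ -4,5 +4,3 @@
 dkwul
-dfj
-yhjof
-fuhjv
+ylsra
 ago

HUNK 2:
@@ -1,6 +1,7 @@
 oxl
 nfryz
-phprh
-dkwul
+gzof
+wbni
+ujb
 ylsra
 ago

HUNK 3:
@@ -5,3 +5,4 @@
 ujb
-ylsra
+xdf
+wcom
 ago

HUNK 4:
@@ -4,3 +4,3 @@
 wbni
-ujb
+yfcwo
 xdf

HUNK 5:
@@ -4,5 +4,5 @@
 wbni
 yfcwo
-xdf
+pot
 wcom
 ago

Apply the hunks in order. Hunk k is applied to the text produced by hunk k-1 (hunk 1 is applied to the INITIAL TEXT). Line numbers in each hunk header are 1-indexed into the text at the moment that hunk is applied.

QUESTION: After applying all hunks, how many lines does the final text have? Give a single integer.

Answer: 8

Derivation:
Hunk 1: at line 4 remove [dfj,yhjof,fuhjv] add [ylsra] -> 6 lines: oxl nfryz phprh dkwul ylsra ago
Hunk 2: at line 1 remove [phprh,dkwul] add [gzof,wbni,ujb] -> 7 lines: oxl nfryz gzof wbni ujb ylsra ago
Hunk 3: at line 5 remove [ylsra] add [xdf,wcom] -> 8 lines: oxl nfryz gzof wbni ujb xdf wcom ago
Hunk 4: at line 4 remove [ujb] add [yfcwo] -> 8 lines: oxl nfryz gzof wbni yfcwo xdf wcom ago
Hunk 5: at line 4 remove [xdf] add [pot] -> 8 lines: oxl nfryz gzof wbni yfcwo pot wcom ago
Final line count: 8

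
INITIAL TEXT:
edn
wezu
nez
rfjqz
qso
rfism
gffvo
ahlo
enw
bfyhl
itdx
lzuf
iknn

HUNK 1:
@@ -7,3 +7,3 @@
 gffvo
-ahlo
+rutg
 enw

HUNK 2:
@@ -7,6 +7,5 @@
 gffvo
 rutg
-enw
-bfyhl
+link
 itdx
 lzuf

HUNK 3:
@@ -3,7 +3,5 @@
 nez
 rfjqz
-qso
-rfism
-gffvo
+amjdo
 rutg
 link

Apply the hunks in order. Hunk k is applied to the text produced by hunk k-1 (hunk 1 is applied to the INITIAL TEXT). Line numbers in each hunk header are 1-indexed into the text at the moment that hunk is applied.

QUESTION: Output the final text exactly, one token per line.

Hunk 1: at line 7 remove [ahlo] add [rutg] -> 13 lines: edn wezu nez rfjqz qso rfism gffvo rutg enw bfyhl itdx lzuf iknn
Hunk 2: at line 7 remove [enw,bfyhl] add [link] -> 12 lines: edn wezu nez rfjqz qso rfism gffvo rutg link itdx lzuf iknn
Hunk 3: at line 3 remove [qso,rfism,gffvo] add [amjdo] -> 10 lines: edn wezu nez rfjqz amjdo rutg link itdx lzuf iknn

Answer: edn
wezu
nez
rfjqz
amjdo
rutg
link
itdx
lzuf
iknn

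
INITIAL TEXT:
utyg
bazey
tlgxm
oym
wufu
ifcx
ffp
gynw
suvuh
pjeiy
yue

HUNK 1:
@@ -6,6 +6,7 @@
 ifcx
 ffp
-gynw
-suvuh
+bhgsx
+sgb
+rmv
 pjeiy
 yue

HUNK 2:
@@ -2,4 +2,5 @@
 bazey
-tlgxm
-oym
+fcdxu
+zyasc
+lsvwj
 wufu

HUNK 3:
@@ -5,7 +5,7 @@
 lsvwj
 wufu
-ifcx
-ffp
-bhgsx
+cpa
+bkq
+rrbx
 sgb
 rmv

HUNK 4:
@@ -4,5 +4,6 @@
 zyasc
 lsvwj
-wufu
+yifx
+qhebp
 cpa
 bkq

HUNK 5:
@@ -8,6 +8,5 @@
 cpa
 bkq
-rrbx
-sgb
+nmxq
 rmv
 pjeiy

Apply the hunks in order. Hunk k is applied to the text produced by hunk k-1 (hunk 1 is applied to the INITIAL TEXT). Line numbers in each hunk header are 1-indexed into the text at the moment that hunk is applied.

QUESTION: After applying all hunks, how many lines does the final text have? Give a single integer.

Hunk 1: at line 6 remove [gynw,suvuh] add [bhgsx,sgb,rmv] -> 12 lines: utyg bazey tlgxm oym wufu ifcx ffp bhgsx sgb rmv pjeiy yue
Hunk 2: at line 2 remove [tlgxm,oym] add [fcdxu,zyasc,lsvwj] -> 13 lines: utyg bazey fcdxu zyasc lsvwj wufu ifcx ffp bhgsx sgb rmv pjeiy yue
Hunk 3: at line 5 remove [ifcx,ffp,bhgsx] add [cpa,bkq,rrbx] -> 13 lines: utyg bazey fcdxu zyasc lsvwj wufu cpa bkq rrbx sgb rmv pjeiy yue
Hunk 4: at line 4 remove [wufu] add [yifx,qhebp] -> 14 lines: utyg bazey fcdxu zyasc lsvwj yifx qhebp cpa bkq rrbx sgb rmv pjeiy yue
Hunk 5: at line 8 remove [rrbx,sgb] add [nmxq] -> 13 lines: utyg bazey fcdxu zyasc lsvwj yifx qhebp cpa bkq nmxq rmv pjeiy yue
Final line count: 13

Answer: 13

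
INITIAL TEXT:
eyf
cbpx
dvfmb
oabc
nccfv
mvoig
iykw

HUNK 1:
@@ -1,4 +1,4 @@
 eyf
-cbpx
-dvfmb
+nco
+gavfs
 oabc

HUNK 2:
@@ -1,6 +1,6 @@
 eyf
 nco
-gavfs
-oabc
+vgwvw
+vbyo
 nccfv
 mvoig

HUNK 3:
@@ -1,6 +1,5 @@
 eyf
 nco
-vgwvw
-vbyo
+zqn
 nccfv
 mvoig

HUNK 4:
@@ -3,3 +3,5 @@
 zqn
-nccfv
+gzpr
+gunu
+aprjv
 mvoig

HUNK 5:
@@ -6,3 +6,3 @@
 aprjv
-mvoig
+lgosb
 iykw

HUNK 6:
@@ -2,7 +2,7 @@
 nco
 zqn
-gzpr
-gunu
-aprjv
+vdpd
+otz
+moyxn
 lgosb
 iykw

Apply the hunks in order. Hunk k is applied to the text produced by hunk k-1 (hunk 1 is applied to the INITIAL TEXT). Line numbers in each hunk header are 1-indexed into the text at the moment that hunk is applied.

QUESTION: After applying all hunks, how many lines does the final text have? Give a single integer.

Answer: 8

Derivation:
Hunk 1: at line 1 remove [cbpx,dvfmb] add [nco,gavfs] -> 7 lines: eyf nco gavfs oabc nccfv mvoig iykw
Hunk 2: at line 1 remove [gavfs,oabc] add [vgwvw,vbyo] -> 7 lines: eyf nco vgwvw vbyo nccfv mvoig iykw
Hunk 3: at line 1 remove [vgwvw,vbyo] add [zqn] -> 6 lines: eyf nco zqn nccfv mvoig iykw
Hunk 4: at line 3 remove [nccfv] add [gzpr,gunu,aprjv] -> 8 lines: eyf nco zqn gzpr gunu aprjv mvoig iykw
Hunk 5: at line 6 remove [mvoig] add [lgosb] -> 8 lines: eyf nco zqn gzpr gunu aprjv lgosb iykw
Hunk 6: at line 2 remove [gzpr,gunu,aprjv] add [vdpd,otz,moyxn] -> 8 lines: eyf nco zqn vdpd otz moyxn lgosb iykw
Final line count: 8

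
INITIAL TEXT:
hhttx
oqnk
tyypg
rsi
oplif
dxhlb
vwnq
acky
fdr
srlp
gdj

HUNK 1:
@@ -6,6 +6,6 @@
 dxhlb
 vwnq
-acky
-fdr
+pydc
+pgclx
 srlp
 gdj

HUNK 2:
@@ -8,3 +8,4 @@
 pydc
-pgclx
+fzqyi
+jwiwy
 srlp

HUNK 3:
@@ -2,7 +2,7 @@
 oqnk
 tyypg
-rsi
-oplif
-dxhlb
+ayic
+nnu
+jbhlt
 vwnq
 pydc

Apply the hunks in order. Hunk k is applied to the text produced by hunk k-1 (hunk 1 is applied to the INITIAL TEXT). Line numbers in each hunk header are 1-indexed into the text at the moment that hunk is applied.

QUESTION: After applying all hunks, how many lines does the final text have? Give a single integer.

Hunk 1: at line 6 remove [acky,fdr] add [pydc,pgclx] -> 11 lines: hhttx oqnk tyypg rsi oplif dxhlb vwnq pydc pgclx srlp gdj
Hunk 2: at line 8 remove [pgclx] add [fzqyi,jwiwy] -> 12 lines: hhttx oqnk tyypg rsi oplif dxhlb vwnq pydc fzqyi jwiwy srlp gdj
Hunk 3: at line 2 remove [rsi,oplif,dxhlb] add [ayic,nnu,jbhlt] -> 12 lines: hhttx oqnk tyypg ayic nnu jbhlt vwnq pydc fzqyi jwiwy srlp gdj
Final line count: 12

Answer: 12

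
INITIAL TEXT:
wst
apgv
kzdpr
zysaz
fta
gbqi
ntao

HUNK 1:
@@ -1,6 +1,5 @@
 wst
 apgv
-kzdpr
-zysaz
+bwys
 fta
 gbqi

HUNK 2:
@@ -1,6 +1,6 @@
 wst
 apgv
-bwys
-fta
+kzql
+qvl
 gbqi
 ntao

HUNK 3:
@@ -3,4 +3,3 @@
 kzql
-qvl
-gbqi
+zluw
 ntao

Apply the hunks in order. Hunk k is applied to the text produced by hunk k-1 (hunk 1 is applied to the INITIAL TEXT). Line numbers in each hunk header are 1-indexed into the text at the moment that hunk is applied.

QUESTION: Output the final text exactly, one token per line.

Hunk 1: at line 1 remove [kzdpr,zysaz] add [bwys] -> 6 lines: wst apgv bwys fta gbqi ntao
Hunk 2: at line 1 remove [bwys,fta] add [kzql,qvl] -> 6 lines: wst apgv kzql qvl gbqi ntao
Hunk 3: at line 3 remove [qvl,gbqi] add [zluw] -> 5 lines: wst apgv kzql zluw ntao

Answer: wst
apgv
kzql
zluw
ntao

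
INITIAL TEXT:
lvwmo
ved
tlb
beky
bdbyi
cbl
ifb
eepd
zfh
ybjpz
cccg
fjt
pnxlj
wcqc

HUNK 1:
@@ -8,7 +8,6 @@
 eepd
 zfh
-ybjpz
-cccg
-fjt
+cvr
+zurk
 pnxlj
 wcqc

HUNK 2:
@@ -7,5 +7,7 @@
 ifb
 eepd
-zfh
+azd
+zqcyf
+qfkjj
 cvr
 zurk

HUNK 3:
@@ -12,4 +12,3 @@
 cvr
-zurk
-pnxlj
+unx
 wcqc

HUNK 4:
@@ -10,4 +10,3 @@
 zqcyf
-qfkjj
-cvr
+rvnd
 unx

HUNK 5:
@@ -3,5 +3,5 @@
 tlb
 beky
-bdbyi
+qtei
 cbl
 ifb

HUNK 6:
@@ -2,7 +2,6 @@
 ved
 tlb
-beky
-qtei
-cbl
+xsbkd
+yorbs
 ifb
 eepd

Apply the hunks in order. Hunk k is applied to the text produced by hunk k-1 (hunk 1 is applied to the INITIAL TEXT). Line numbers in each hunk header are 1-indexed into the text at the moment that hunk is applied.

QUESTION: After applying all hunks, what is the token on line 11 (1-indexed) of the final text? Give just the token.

Answer: unx

Derivation:
Hunk 1: at line 8 remove [ybjpz,cccg,fjt] add [cvr,zurk] -> 13 lines: lvwmo ved tlb beky bdbyi cbl ifb eepd zfh cvr zurk pnxlj wcqc
Hunk 2: at line 7 remove [zfh] add [azd,zqcyf,qfkjj] -> 15 lines: lvwmo ved tlb beky bdbyi cbl ifb eepd azd zqcyf qfkjj cvr zurk pnxlj wcqc
Hunk 3: at line 12 remove [zurk,pnxlj] add [unx] -> 14 lines: lvwmo ved tlb beky bdbyi cbl ifb eepd azd zqcyf qfkjj cvr unx wcqc
Hunk 4: at line 10 remove [qfkjj,cvr] add [rvnd] -> 13 lines: lvwmo ved tlb beky bdbyi cbl ifb eepd azd zqcyf rvnd unx wcqc
Hunk 5: at line 3 remove [bdbyi] add [qtei] -> 13 lines: lvwmo ved tlb beky qtei cbl ifb eepd azd zqcyf rvnd unx wcqc
Hunk 6: at line 2 remove [beky,qtei,cbl] add [xsbkd,yorbs] -> 12 lines: lvwmo ved tlb xsbkd yorbs ifb eepd azd zqcyf rvnd unx wcqc
Final line 11: unx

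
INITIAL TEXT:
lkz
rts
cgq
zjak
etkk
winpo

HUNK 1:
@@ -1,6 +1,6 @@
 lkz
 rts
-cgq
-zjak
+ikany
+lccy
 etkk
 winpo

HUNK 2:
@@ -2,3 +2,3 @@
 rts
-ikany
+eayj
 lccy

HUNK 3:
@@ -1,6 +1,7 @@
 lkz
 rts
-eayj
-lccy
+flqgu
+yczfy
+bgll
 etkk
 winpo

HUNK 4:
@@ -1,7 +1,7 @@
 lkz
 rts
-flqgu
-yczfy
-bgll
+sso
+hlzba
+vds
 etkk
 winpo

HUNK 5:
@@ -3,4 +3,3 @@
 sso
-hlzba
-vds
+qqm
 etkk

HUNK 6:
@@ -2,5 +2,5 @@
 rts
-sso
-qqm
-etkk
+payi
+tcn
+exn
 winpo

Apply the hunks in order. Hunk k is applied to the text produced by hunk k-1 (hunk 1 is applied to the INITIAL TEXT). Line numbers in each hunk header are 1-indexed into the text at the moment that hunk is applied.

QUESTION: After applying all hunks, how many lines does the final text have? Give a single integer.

Hunk 1: at line 1 remove [cgq,zjak] add [ikany,lccy] -> 6 lines: lkz rts ikany lccy etkk winpo
Hunk 2: at line 2 remove [ikany] add [eayj] -> 6 lines: lkz rts eayj lccy etkk winpo
Hunk 3: at line 1 remove [eayj,lccy] add [flqgu,yczfy,bgll] -> 7 lines: lkz rts flqgu yczfy bgll etkk winpo
Hunk 4: at line 1 remove [flqgu,yczfy,bgll] add [sso,hlzba,vds] -> 7 lines: lkz rts sso hlzba vds etkk winpo
Hunk 5: at line 3 remove [hlzba,vds] add [qqm] -> 6 lines: lkz rts sso qqm etkk winpo
Hunk 6: at line 2 remove [sso,qqm,etkk] add [payi,tcn,exn] -> 6 lines: lkz rts payi tcn exn winpo
Final line count: 6

Answer: 6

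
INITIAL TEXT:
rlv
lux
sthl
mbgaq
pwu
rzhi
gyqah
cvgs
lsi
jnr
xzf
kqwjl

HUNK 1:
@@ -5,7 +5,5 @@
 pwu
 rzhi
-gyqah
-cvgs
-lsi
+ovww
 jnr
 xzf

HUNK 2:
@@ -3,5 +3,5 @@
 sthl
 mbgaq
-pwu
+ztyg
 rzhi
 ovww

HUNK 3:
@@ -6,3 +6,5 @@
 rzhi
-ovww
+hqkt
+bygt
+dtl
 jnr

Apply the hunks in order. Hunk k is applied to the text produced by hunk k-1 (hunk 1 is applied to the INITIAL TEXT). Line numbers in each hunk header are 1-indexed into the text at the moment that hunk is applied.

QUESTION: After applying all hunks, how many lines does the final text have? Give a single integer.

Hunk 1: at line 5 remove [gyqah,cvgs,lsi] add [ovww] -> 10 lines: rlv lux sthl mbgaq pwu rzhi ovww jnr xzf kqwjl
Hunk 2: at line 3 remove [pwu] add [ztyg] -> 10 lines: rlv lux sthl mbgaq ztyg rzhi ovww jnr xzf kqwjl
Hunk 3: at line 6 remove [ovww] add [hqkt,bygt,dtl] -> 12 lines: rlv lux sthl mbgaq ztyg rzhi hqkt bygt dtl jnr xzf kqwjl
Final line count: 12

Answer: 12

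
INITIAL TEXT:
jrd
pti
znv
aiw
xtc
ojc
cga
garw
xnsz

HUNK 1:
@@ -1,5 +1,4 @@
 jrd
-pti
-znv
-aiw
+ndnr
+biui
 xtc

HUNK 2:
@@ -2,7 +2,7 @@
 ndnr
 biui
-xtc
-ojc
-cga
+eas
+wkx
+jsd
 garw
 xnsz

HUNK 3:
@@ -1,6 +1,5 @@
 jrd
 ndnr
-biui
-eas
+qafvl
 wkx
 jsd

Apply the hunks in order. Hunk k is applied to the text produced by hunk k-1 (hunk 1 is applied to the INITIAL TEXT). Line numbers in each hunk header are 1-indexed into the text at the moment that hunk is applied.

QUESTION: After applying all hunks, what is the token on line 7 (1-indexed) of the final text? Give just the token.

Hunk 1: at line 1 remove [pti,znv,aiw] add [ndnr,biui] -> 8 lines: jrd ndnr biui xtc ojc cga garw xnsz
Hunk 2: at line 2 remove [xtc,ojc,cga] add [eas,wkx,jsd] -> 8 lines: jrd ndnr biui eas wkx jsd garw xnsz
Hunk 3: at line 1 remove [biui,eas] add [qafvl] -> 7 lines: jrd ndnr qafvl wkx jsd garw xnsz
Final line 7: xnsz

Answer: xnsz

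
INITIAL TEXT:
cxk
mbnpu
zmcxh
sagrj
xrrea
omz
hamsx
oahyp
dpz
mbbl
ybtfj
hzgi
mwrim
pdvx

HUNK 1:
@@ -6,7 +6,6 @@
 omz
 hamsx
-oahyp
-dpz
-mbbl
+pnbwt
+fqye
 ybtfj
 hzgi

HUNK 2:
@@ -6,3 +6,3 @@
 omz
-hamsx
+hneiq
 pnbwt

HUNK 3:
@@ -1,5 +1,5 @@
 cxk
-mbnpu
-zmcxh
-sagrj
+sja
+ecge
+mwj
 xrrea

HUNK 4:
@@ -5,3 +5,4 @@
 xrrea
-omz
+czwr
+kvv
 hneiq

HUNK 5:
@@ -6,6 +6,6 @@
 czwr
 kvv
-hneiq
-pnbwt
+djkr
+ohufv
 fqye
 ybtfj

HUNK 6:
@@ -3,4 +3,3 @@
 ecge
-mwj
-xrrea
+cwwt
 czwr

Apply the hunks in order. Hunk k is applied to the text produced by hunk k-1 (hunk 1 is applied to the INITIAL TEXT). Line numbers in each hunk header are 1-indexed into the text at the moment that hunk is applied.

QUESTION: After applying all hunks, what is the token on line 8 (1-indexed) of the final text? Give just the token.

Answer: ohufv

Derivation:
Hunk 1: at line 6 remove [oahyp,dpz,mbbl] add [pnbwt,fqye] -> 13 lines: cxk mbnpu zmcxh sagrj xrrea omz hamsx pnbwt fqye ybtfj hzgi mwrim pdvx
Hunk 2: at line 6 remove [hamsx] add [hneiq] -> 13 lines: cxk mbnpu zmcxh sagrj xrrea omz hneiq pnbwt fqye ybtfj hzgi mwrim pdvx
Hunk 3: at line 1 remove [mbnpu,zmcxh,sagrj] add [sja,ecge,mwj] -> 13 lines: cxk sja ecge mwj xrrea omz hneiq pnbwt fqye ybtfj hzgi mwrim pdvx
Hunk 4: at line 5 remove [omz] add [czwr,kvv] -> 14 lines: cxk sja ecge mwj xrrea czwr kvv hneiq pnbwt fqye ybtfj hzgi mwrim pdvx
Hunk 5: at line 6 remove [hneiq,pnbwt] add [djkr,ohufv] -> 14 lines: cxk sja ecge mwj xrrea czwr kvv djkr ohufv fqye ybtfj hzgi mwrim pdvx
Hunk 6: at line 3 remove [mwj,xrrea] add [cwwt] -> 13 lines: cxk sja ecge cwwt czwr kvv djkr ohufv fqye ybtfj hzgi mwrim pdvx
Final line 8: ohufv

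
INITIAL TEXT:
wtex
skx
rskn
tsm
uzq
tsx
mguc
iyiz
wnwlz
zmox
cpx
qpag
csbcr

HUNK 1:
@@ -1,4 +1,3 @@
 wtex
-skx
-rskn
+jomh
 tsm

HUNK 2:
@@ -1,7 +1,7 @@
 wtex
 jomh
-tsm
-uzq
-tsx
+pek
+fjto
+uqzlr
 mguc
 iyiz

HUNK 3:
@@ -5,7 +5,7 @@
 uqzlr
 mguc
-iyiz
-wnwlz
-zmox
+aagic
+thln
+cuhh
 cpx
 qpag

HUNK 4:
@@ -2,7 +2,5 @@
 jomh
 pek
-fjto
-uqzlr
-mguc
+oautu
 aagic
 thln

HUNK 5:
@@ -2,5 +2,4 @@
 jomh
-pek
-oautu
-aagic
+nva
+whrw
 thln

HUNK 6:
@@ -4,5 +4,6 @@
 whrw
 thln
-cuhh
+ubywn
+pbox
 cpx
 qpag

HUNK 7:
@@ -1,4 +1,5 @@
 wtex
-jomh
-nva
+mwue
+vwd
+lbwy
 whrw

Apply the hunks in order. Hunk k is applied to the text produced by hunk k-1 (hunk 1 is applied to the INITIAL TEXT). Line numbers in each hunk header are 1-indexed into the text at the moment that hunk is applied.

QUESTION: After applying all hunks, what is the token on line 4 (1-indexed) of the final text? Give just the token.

Hunk 1: at line 1 remove [skx,rskn] add [jomh] -> 12 lines: wtex jomh tsm uzq tsx mguc iyiz wnwlz zmox cpx qpag csbcr
Hunk 2: at line 1 remove [tsm,uzq,tsx] add [pek,fjto,uqzlr] -> 12 lines: wtex jomh pek fjto uqzlr mguc iyiz wnwlz zmox cpx qpag csbcr
Hunk 3: at line 5 remove [iyiz,wnwlz,zmox] add [aagic,thln,cuhh] -> 12 lines: wtex jomh pek fjto uqzlr mguc aagic thln cuhh cpx qpag csbcr
Hunk 4: at line 2 remove [fjto,uqzlr,mguc] add [oautu] -> 10 lines: wtex jomh pek oautu aagic thln cuhh cpx qpag csbcr
Hunk 5: at line 2 remove [pek,oautu,aagic] add [nva,whrw] -> 9 lines: wtex jomh nva whrw thln cuhh cpx qpag csbcr
Hunk 6: at line 4 remove [cuhh] add [ubywn,pbox] -> 10 lines: wtex jomh nva whrw thln ubywn pbox cpx qpag csbcr
Hunk 7: at line 1 remove [jomh,nva] add [mwue,vwd,lbwy] -> 11 lines: wtex mwue vwd lbwy whrw thln ubywn pbox cpx qpag csbcr
Final line 4: lbwy

Answer: lbwy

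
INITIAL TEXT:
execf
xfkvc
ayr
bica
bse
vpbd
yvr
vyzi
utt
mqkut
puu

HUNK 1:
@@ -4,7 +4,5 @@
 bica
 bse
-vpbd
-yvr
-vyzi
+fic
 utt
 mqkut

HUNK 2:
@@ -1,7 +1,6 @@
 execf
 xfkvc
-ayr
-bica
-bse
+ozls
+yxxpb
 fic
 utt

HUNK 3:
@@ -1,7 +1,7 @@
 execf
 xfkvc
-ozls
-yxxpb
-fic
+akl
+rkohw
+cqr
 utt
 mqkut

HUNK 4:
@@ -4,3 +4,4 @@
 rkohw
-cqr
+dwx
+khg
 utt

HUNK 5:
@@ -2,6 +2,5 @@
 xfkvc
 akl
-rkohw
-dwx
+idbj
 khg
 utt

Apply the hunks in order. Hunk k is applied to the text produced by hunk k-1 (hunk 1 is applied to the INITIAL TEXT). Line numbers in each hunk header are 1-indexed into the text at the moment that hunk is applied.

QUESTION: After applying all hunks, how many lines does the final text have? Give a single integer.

Hunk 1: at line 4 remove [vpbd,yvr,vyzi] add [fic] -> 9 lines: execf xfkvc ayr bica bse fic utt mqkut puu
Hunk 2: at line 1 remove [ayr,bica,bse] add [ozls,yxxpb] -> 8 lines: execf xfkvc ozls yxxpb fic utt mqkut puu
Hunk 3: at line 1 remove [ozls,yxxpb,fic] add [akl,rkohw,cqr] -> 8 lines: execf xfkvc akl rkohw cqr utt mqkut puu
Hunk 4: at line 4 remove [cqr] add [dwx,khg] -> 9 lines: execf xfkvc akl rkohw dwx khg utt mqkut puu
Hunk 5: at line 2 remove [rkohw,dwx] add [idbj] -> 8 lines: execf xfkvc akl idbj khg utt mqkut puu
Final line count: 8

Answer: 8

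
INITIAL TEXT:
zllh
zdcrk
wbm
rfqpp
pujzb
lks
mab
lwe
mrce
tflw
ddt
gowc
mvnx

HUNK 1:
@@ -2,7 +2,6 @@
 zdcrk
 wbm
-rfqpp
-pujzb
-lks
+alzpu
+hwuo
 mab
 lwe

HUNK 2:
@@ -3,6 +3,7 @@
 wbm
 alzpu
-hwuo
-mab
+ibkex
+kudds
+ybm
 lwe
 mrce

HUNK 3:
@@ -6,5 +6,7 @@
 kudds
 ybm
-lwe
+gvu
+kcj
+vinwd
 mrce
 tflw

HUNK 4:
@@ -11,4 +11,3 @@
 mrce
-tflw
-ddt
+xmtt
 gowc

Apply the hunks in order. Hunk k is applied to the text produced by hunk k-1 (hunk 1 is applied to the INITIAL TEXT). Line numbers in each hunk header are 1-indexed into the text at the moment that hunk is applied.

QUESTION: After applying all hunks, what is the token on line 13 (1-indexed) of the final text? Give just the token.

Answer: gowc

Derivation:
Hunk 1: at line 2 remove [rfqpp,pujzb,lks] add [alzpu,hwuo] -> 12 lines: zllh zdcrk wbm alzpu hwuo mab lwe mrce tflw ddt gowc mvnx
Hunk 2: at line 3 remove [hwuo,mab] add [ibkex,kudds,ybm] -> 13 lines: zllh zdcrk wbm alzpu ibkex kudds ybm lwe mrce tflw ddt gowc mvnx
Hunk 3: at line 6 remove [lwe] add [gvu,kcj,vinwd] -> 15 lines: zllh zdcrk wbm alzpu ibkex kudds ybm gvu kcj vinwd mrce tflw ddt gowc mvnx
Hunk 4: at line 11 remove [tflw,ddt] add [xmtt] -> 14 lines: zllh zdcrk wbm alzpu ibkex kudds ybm gvu kcj vinwd mrce xmtt gowc mvnx
Final line 13: gowc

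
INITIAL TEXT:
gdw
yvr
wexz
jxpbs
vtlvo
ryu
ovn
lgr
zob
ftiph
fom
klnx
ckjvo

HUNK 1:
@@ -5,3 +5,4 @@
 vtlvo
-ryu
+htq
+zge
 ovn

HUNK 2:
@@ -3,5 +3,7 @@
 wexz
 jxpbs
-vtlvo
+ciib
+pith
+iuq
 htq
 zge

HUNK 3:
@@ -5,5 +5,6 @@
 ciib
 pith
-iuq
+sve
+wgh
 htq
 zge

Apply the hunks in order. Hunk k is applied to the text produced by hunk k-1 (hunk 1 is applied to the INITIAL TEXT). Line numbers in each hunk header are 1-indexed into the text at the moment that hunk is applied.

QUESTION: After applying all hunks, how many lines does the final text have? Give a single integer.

Hunk 1: at line 5 remove [ryu] add [htq,zge] -> 14 lines: gdw yvr wexz jxpbs vtlvo htq zge ovn lgr zob ftiph fom klnx ckjvo
Hunk 2: at line 3 remove [vtlvo] add [ciib,pith,iuq] -> 16 lines: gdw yvr wexz jxpbs ciib pith iuq htq zge ovn lgr zob ftiph fom klnx ckjvo
Hunk 3: at line 5 remove [iuq] add [sve,wgh] -> 17 lines: gdw yvr wexz jxpbs ciib pith sve wgh htq zge ovn lgr zob ftiph fom klnx ckjvo
Final line count: 17

Answer: 17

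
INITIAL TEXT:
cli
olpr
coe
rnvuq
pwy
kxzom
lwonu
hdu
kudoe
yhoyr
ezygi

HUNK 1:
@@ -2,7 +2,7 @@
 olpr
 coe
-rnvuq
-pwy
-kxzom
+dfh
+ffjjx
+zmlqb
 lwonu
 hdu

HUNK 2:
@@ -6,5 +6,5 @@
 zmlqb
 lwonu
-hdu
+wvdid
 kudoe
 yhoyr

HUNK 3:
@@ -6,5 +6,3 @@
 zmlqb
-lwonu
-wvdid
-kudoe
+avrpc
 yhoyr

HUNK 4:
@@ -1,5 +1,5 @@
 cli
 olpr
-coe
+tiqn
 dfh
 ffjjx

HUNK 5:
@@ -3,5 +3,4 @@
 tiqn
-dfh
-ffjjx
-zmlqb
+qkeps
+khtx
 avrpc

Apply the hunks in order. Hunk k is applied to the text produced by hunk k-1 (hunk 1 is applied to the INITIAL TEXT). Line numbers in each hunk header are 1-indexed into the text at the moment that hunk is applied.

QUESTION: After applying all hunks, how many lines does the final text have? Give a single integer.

Answer: 8

Derivation:
Hunk 1: at line 2 remove [rnvuq,pwy,kxzom] add [dfh,ffjjx,zmlqb] -> 11 lines: cli olpr coe dfh ffjjx zmlqb lwonu hdu kudoe yhoyr ezygi
Hunk 2: at line 6 remove [hdu] add [wvdid] -> 11 lines: cli olpr coe dfh ffjjx zmlqb lwonu wvdid kudoe yhoyr ezygi
Hunk 3: at line 6 remove [lwonu,wvdid,kudoe] add [avrpc] -> 9 lines: cli olpr coe dfh ffjjx zmlqb avrpc yhoyr ezygi
Hunk 4: at line 1 remove [coe] add [tiqn] -> 9 lines: cli olpr tiqn dfh ffjjx zmlqb avrpc yhoyr ezygi
Hunk 5: at line 3 remove [dfh,ffjjx,zmlqb] add [qkeps,khtx] -> 8 lines: cli olpr tiqn qkeps khtx avrpc yhoyr ezygi
Final line count: 8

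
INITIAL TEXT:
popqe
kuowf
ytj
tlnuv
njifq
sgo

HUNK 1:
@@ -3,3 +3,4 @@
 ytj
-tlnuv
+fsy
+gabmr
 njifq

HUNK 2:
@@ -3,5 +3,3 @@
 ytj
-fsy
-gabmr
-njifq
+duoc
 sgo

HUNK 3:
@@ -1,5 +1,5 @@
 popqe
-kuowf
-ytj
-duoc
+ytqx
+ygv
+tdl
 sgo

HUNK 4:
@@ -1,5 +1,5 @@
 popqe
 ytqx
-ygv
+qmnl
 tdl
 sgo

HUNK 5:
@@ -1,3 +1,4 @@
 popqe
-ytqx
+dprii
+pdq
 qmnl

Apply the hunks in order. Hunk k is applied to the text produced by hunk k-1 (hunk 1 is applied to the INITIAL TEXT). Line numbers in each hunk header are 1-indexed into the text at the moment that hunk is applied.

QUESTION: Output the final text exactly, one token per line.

Answer: popqe
dprii
pdq
qmnl
tdl
sgo

Derivation:
Hunk 1: at line 3 remove [tlnuv] add [fsy,gabmr] -> 7 lines: popqe kuowf ytj fsy gabmr njifq sgo
Hunk 2: at line 3 remove [fsy,gabmr,njifq] add [duoc] -> 5 lines: popqe kuowf ytj duoc sgo
Hunk 3: at line 1 remove [kuowf,ytj,duoc] add [ytqx,ygv,tdl] -> 5 lines: popqe ytqx ygv tdl sgo
Hunk 4: at line 1 remove [ygv] add [qmnl] -> 5 lines: popqe ytqx qmnl tdl sgo
Hunk 5: at line 1 remove [ytqx] add [dprii,pdq] -> 6 lines: popqe dprii pdq qmnl tdl sgo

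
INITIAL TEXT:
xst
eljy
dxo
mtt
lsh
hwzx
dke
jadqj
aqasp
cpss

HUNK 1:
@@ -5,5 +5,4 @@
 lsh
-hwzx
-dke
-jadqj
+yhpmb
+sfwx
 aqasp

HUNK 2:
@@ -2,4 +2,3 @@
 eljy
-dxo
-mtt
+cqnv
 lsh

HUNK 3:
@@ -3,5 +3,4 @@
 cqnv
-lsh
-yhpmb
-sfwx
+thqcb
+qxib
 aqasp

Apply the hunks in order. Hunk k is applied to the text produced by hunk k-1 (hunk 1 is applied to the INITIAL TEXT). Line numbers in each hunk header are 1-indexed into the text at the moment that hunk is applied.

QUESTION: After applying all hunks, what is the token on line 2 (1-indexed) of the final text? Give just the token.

Hunk 1: at line 5 remove [hwzx,dke,jadqj] add [yhpmb,sfwx] -> 9 lines: xst eljy dxo mtt lsh yhpmb sfwx aqasp cpss
Hunk 2: at line 2 remove [dxo,mtt] add [cqnv] -> 8 lines: xst eljy cqnv lsh yhpmb sfwx aqasp cpss
Hunk 3: at line 3 remove [lsh,yhpmb,sfwx] add [thqcb,qxib] -> 7 lines: xst eljy cqnv thqcb qxib aqasp cpss
Final line 2: eljy

Answer: eljy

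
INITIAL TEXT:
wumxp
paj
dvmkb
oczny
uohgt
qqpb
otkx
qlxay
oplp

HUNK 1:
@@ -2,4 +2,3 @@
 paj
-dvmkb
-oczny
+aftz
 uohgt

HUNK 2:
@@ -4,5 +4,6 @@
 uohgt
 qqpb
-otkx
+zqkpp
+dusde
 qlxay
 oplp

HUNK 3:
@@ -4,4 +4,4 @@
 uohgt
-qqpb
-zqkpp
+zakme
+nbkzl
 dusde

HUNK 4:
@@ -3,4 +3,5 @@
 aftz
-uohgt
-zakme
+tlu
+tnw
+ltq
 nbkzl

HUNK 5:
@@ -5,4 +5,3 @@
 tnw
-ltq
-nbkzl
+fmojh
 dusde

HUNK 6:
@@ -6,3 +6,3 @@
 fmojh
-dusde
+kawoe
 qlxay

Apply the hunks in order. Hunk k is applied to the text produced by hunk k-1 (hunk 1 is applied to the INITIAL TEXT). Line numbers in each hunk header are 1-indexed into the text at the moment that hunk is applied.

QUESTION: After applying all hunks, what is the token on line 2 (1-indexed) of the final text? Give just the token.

Hunk 1: at line 2 remove [dvmkb,oczny] add [aftz] -> 8 lines: wumxp paj aftz uohgt qqpb otkx qlxay oplp
Hunk 2: at line 4 remove [otkx] add [zqkpp,dusde] -> 9 lines: wumxp paj aftz uohgt qqpb zqkpp dusde qlxay oplp
Hunk 3: at line 4 remove [qqpb,zqkpp] add [zakme,nbkzl] -> 9 lines: wumxp paj aftz uohgt zakme nbkzl dusde qlxay oplp
Hunk 4: at line 3 remove [uohgt,zakme] add [tlu,tnw,ltq] -> 10 lines: wumxp paj aftz tlu tnw ltq nbkzl dusde qlxay oplp
Hunk 5: at line 5 remove [ltq,nbkzl] add [fmojh] -> 9 lines: wumxp paj aftz tlu tnw fmojh dusde qlxay oplp
Hunk 6: at line 6 remove [dusde] add [kawoe] -> 9 lines: wumxp paj aftz tlu tnw fmojh kawoe qlxay oplp
Final line 2: paj

Answer: paj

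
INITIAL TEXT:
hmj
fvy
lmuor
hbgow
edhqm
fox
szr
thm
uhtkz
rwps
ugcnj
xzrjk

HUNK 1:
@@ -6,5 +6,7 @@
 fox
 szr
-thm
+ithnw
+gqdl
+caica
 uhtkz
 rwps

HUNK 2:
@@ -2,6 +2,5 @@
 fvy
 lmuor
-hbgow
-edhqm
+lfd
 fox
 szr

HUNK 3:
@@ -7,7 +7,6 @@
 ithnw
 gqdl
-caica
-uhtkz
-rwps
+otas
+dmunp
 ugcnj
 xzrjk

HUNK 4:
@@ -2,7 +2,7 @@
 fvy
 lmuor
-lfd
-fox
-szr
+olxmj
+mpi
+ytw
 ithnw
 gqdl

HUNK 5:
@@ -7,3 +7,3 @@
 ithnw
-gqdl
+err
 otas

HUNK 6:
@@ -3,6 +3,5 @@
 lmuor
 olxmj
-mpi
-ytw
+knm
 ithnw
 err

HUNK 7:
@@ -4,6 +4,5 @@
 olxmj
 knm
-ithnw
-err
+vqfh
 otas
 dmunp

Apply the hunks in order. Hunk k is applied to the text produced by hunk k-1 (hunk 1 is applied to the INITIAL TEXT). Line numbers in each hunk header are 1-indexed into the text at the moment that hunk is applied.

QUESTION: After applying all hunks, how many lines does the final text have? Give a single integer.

Answer: 10

Derivation:
Hunk 1: at line 6 remove [thm] add [ithnw,gqdl,caica] -> 14 lines: hmj fvy lmuor hbgow edhqm fox szr ithnw gqdl caica uhtkz rwps ugcnj xzrjk
Hunk 2: at line 2 remove [hbgow,edhqm] add [lfd] -> 13 lines: hmj fvy lmuor lfd fox szr ithnw gqdl caica uhtkz rwps ugcnj xzrjk
Hunk 3: at line 7 remove [caica,uhtkz,rwps] add [otas,dmunp] -> 12 lines: hmj fvy lmuor lfd fox szr ithnw gqdl otas dmunp ugcnj xzrjk
Hunk 4: at line 2 remove [lfd,fox,szr] add [olxmj,mpi,ytw] -> 12 lines: hmj fvy lmuor olxmj mpi ytw ithnw gqdl otas dmunp ugcnj xzrjk
Hunk 5: at line 7 remove [gqdl] add [err] -> 12 lines: hmj fvy lmuor olxmj mpi ytw ithnw err otas dmunp ugcnj xzrjk
Hunk 6: at line 3 remove [mpi,ytw] add [knm] -> 11 lines: hmj fvy lmuor olxmj knm ithnw err otas dmunp ugcnj xzrjk
Hunk 7: at line 4 remove [ithnw,err] add [vqfh] -> 10 lines: hmj fvy lmuor olxmj knm vqfh otas dmunp ugcnj xzrjk
Final line count: 10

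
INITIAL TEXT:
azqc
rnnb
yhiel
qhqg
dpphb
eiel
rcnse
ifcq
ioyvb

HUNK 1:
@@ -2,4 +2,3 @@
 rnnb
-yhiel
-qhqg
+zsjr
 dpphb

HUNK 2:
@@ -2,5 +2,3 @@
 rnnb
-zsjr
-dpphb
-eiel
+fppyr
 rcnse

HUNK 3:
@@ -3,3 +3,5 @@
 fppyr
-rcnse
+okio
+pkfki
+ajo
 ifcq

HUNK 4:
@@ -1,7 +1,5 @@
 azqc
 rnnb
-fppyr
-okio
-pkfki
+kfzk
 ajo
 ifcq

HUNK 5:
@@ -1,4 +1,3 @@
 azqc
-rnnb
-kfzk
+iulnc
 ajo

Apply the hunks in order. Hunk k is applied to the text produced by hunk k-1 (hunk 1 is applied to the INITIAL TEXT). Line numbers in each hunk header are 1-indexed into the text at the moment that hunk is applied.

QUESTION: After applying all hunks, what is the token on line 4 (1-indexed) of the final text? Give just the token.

Hunk 1: at line 2 remove [yhiel,qhqg] add [zsjr] -> 8 lines: azqc rnnb zsjr dpphb eiel rcnse ifcq ioyvb
Hunk 2: at line 2 remove [zsjr,dpphb,eiel] add [fppyr] -> 6 lines: azqc rnnb fppyr rcnse ifcq ioyvb
Hunk 3: at line 3 remove [rcnse] add [okio,pkfki,ajo] -> 8 lines: azqc rnnb fppyr okio pkfki ajo ifcq ioyvb
Hunk 4: at line 1 remove [fppyr,okio,pkfki] add [kfzk] -> 6 lines: azqc rnnb kfzk ajo ifcq ioyvb
Hunk 5: at line 1 remove [rnnb,kfzk] add [iulnc] -> 5 lines: azqc iulnc ajo ifcq ioyvb
Final line 4: ifcq

Answer: ifcq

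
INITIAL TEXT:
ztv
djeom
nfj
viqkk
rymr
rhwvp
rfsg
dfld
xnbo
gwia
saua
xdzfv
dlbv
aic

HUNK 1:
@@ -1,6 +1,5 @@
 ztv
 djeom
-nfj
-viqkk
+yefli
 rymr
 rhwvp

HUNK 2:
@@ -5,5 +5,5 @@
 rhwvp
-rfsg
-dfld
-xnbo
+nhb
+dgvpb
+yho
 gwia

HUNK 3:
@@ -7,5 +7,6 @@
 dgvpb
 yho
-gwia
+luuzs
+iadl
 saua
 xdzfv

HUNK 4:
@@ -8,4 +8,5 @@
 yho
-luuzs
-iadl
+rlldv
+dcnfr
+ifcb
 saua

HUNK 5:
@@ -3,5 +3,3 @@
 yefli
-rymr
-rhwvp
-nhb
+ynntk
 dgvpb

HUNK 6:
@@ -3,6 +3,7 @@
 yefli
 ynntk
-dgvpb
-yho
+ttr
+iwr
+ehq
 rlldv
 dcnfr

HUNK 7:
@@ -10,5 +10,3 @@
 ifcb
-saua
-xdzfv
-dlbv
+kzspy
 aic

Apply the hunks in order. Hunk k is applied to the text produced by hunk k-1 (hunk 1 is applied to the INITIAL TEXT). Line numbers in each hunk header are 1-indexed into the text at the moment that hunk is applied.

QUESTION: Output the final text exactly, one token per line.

Answer: ztv
djeom
yefli
ynntk
ttr
iwr
ehq
rlldv
dcnfr
ifcb
kzspy
aic

Derivation:
Hunk 1: at line 1 remove [nfj,viqkk] add [yefli] -> 13 lines: ztv djeom yefli rymr rhwvp rfsg dfld xnbo gwia saua xdzfv dlbv aic
Hunk 2: at line 5 remove [rfsg,dfld,xnbo] add [nhb,dgvpb,yho] -> 13 lines: ztv djeom yefli rymr rhwvp nhb dgvpb yho gwia saua xdzfv dlbv aic
Hunk 3: at line 7 remove [gwia] add [luuzs,iadl] -> 14 lines: ztv djeom yefli rymr rhwvp nhb dgvpb yho luuzs iadl saua xdzfv dlbv aic
Hunk 4: at line 8 remove [luuzs,iadl] add [rlldv,dcnfr,ifcb] -> 15 lines: ztv djeom yefli rymr rhwvp nhb dgvpb yho rlldv dcnfr ifcb saua xdzfv dlbv aic
Hunk 5: at line 3 remove [rymr,rhwvp,nhb] add [ynntk] -> 13 lines: ztv djeom yefli ynntk dgvpb yho rlldv dcnfr ifcb saua xdzfv dlbv aic
Hunk 6: at line 3 remove [dgvpb,yho] add [ttr,iwr,ehq] -> 14 lines: ztv djeom yefli ynntk ttr iwr ehq rlldv dcnfr ifcb saua xdzfv dlbv aic
Hunk 7: at line 10 remove [saua,xdzfv,dlbv] add [kzspy] -> 12 lines: ztv djeom yefli ynntk ttr iwr ehq rlldv dcnfr ifcb kzspy aic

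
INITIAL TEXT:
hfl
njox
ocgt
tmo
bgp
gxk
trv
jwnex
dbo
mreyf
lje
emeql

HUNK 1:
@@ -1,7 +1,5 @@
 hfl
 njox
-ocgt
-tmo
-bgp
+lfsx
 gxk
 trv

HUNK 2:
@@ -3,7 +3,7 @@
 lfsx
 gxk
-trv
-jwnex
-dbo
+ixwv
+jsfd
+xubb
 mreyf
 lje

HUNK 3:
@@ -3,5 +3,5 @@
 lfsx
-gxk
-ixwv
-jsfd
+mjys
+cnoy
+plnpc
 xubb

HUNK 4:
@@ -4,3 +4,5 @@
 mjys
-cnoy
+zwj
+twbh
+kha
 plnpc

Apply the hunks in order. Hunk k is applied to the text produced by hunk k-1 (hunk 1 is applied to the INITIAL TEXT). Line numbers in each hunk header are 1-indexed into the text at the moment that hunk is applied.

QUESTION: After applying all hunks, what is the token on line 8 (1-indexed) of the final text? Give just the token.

Hunk 1: at line 1 remove [ocgt,tmo,bgp] add [lfsx] -> 10 lines: hfl njox lfsx gxk trv jwnex dbo mreyf lje emeql
Hunk 2: at line 3 remove [trv,jwnex,dbo] add [ixwv,jsfd,xubb] -> 10 lines: hfl njox lfsx gxk ixwv jsfd xubb mreyf lje emeql
Hunk 3: at line 3 remove [gxk,ixwv,jsfd] add [mjys,cnoy,plnpc] -> 10 lines: hfl njox lfsx mjys cnoy plnpc xubb mreyf lje emeql
Hunk 4: at line 4 remove [cnoy] add [zwj,twbh,kha] -> 12 lines: hfl njox lfsx mjys zwj twbh kha plnpc xubb mreyf lje emeql
Final line 8: plnpc

Answer: plnpc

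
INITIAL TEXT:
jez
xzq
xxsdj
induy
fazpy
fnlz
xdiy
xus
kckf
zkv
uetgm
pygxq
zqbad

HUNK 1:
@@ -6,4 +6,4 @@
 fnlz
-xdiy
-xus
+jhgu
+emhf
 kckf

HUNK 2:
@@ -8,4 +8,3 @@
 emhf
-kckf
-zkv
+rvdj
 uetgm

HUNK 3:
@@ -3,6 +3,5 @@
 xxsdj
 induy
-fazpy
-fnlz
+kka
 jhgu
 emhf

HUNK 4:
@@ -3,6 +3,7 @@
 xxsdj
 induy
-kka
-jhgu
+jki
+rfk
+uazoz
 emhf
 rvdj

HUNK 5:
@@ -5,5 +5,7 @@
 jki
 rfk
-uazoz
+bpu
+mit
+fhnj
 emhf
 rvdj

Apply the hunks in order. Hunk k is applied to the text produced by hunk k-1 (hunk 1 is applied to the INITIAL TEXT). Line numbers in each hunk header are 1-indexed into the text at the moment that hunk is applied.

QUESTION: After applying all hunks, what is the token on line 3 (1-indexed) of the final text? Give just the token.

Answer: xxsdj

Derivation:
Hunk 1: at line 6 remove [xdiy,xus] add [jhgu,emhf] -> 13 lines: jez xzq xxsdj induy fazpy fnlz jhgu emhf kckf zkv uetgm pygxq zqbad
Hunk 2: at line 8 remove [kckf,zkv] add [rvdj] -> 12 lines: jez xzq xxsdj induy fazpy fnlz jhgu emhf rvdj uetgm pygxq zqbad
Hunk 3: at line 3 remove [fazpy,fnlz] add [kka] -> 11 lines: jez xzq xxsdj induy kka jhgu emhf rvdj uetgm pygxq zqbad
Hunk 4: at line 3 remove [kka,jhgu] add [jki,rfk,uazoz] -> 12 lines: jez xzq xxsdj induy jki rfk uazoz emhf rvdj uetgm pygxq zqbad
Hunk 5: at line 5 remove [uazoz] add [bpu,mit,fhnj] -> 14 lines: jez xzq xxsdj induy jki rfk bpu mit fhnj emhf rvdj uetgm pygxq zqbad
Final line 3: xxsdj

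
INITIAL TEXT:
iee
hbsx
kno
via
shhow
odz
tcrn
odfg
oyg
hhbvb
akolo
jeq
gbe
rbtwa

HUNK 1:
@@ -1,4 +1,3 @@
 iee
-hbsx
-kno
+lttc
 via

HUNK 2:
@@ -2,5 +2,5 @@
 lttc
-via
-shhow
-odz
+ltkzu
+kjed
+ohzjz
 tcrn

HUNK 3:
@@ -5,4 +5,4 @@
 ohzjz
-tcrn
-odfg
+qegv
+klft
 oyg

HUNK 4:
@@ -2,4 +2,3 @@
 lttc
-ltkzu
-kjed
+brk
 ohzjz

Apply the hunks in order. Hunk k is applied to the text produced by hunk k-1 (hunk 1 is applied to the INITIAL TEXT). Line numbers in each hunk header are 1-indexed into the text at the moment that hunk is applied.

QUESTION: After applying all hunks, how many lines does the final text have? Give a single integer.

Answer: 12

Derivation:
Hunk 1: at line 1 remove [hbsx,kno] add [lttc] -> 13 lines: iee lttc via shhow odz tcrn odfg oyg hhbvb akolo jeq gbe rbtwa
Hunk 2: at line 2 remove [via,shhow,odz] add [ltkzu,kjed,ohzjz] -> 13 lines: iee lttc ltkzu kjed ohzjz tcrn odfg oyg hhbvb akolo jeq gbe rbtwa
Hunk 3: at line 5 remove [tcrn,odfg] add [qegv,klft] -> 13 lines: iee lttc ltkzu kjed ohzjz qegv klft oyg hhbvb akolo jeq gbe rbtwa
Hunk 4: at line 2 remove [ltkzu,kjed] add [brk] -> 12 lines: iee lttc brk ohzjz qegv klft oyg hhbvb akolo jeq gbe rbtwa
Final line count: 12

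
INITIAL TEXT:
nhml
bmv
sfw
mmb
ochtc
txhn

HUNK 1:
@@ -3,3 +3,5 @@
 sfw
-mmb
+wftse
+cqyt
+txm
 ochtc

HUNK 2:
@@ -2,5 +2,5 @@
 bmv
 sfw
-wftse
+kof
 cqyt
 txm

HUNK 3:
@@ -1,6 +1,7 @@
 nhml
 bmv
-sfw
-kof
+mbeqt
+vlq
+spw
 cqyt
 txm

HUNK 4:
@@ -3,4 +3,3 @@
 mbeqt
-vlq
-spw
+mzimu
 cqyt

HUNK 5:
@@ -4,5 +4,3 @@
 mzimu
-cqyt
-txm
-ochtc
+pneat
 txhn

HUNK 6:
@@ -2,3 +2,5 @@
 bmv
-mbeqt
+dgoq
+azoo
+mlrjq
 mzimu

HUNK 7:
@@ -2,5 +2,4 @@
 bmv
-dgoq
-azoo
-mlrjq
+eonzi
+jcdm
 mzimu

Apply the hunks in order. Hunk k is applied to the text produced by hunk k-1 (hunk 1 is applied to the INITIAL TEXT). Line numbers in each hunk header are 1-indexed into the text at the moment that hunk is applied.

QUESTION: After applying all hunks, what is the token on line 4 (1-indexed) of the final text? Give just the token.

Hunk 1: at line 3 remove [mmb] add [wftse,cqyt,txm] -> 8 lines: nhml bmv sfw wftse cqyt txm ochtc txhn
Hunk 2: at line 2 remove [wftse] add [kof] -> 8 lines: nhml bmv sfw kof cqyt txm ochtc txhn
Hunk 3: at line 1 remove [sfw,kof] add [mbeqt,vlq,spw] -> 9 lines: nhml bmv mbeqt vlq spw cqyt txm ochtc txhn
Hunk 4: at line 3 remove [vlq,spw] add [mzimu] -> 8 lines: nhml bmv mbeqt mzimu cqyt txm ochtc txhn
Hunk 5: at line 4 remove [cqyt,txm,ochtc] add [pneat] -> 6 lines: nhml bmv mbeqt mzimu pneat txhn
Hunk 6: at line 2 remove [mbeqt] add [dgoq,azoo,mlrjq] -> 8 lines: nhml bmv dgoq azoo mlrjq mzimu pneat txhn
Hunk 7: at line 2 remove [dgoq,azoo,mlrjq] add [eonzi,jcdm] -> 7 lines: nhml bmv eonzi jcdm mzimu pneat txhn
Final line 4: jcdm

Answer: jcdm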